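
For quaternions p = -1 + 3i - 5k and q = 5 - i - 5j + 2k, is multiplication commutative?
No: pq = 8 - 9i + 4j - 42k ≠ 8 + 41i + 6j - 12k = qp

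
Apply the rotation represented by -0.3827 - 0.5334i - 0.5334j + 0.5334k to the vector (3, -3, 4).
(-3.989, -3.013, -3.002)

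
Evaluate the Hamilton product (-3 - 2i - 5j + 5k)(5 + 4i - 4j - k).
-22 + 3i + 5j + 56k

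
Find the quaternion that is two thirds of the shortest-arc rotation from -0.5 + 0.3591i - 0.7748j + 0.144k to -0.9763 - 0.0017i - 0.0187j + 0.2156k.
-0.9137 + 0.1388i - 0.3159j + 0.2149k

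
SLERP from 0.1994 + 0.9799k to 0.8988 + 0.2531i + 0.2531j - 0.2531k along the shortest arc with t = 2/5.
-0.3526 - 0.1434i - 0.1434j + 0.9135k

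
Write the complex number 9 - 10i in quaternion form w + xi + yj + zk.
9 - 10i + 0j + 0k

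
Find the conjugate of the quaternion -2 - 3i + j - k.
-2 + 3i - j + k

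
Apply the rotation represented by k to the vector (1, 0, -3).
(-1, 0, -3)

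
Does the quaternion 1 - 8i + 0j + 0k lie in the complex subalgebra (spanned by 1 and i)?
Yes. The quaternion 1 - 8i has j- and k-coefficients y = z = 0, so it lies in the complex subalgebra spanned by 1 and i.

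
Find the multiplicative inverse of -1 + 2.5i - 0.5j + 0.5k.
-0.129 - 0.3226i + 0.0645j - 0.0645k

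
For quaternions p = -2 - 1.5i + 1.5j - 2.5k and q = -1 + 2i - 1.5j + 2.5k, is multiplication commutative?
No: pq = 13.5 - 2.5i + 0.25j - 3.25k ≠ 13.5 - 2.5i + 2.75j - 1.75k = qp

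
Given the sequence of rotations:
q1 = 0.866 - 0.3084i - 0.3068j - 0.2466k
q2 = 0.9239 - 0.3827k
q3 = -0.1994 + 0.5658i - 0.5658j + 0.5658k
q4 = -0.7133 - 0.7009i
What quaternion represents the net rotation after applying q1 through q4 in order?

q2 · q1 = 0.7057 - 0.4023i - 0.1654j - 0.5593k
q3 · q2 · q1 = 0.3098 + 0.8895i - 0.2775j + 0.1896k
q4 · q3 · q2 · q1 = 0.4025 - 0.8516i + 0.3308j + 0.0593k
0.4025 - 0.8516i + 0.3308j + 0.0593k


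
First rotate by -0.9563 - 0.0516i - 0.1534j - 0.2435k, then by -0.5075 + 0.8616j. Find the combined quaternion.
0.6175 - 0.1836i - 0.7461j + 0.168k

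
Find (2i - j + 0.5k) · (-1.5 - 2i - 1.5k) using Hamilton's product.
4.75 - 1.5i + 3.5j - 2.75k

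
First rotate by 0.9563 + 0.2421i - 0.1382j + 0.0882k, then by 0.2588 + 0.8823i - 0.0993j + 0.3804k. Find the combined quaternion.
-0.0134 + 0.9502i - 0.1165j + 0.2887k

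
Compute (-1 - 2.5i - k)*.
-1 + 2.5i + k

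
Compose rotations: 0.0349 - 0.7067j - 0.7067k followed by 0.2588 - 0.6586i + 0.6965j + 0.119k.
0.5853 - 0.4311i - 0.624j + 0.2867k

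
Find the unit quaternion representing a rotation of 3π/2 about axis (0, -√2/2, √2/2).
-0.7071 - 0.5j + 0.5k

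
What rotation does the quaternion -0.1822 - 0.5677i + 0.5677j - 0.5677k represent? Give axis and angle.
axis = (-√3/3, √3/3, -√3/3), θ = 201°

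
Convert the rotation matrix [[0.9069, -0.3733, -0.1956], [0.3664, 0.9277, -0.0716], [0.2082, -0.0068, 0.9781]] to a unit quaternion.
0.9763 + 0.0166i - 0.1034j + 0.1894k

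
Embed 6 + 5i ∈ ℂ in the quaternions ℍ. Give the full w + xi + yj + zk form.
6 + 5i + 0j + 0k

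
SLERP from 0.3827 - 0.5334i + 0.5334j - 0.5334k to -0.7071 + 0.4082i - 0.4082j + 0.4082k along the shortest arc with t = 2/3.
0.6088 - 0.458i + 0.458j - 0.458k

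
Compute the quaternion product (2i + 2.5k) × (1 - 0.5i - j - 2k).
6 + 4.5i + 2.75j + 0.5k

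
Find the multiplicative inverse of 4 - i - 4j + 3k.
0.0952 + 0.0238i + 0.0952j - 0.0714k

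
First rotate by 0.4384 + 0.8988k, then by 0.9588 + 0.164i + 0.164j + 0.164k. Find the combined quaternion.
0.2729 + 0.2193i - 0.0755j + 0.9337k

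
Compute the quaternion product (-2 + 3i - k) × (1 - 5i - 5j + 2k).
15 + 8i + 9j - 20k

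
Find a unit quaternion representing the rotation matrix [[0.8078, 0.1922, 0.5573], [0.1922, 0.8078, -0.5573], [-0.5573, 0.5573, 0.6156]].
0.8988 + 0.31i + 0.31j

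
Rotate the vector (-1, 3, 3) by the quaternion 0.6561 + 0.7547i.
(-1, -3.388, 2.554)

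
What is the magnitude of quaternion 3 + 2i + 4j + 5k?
√54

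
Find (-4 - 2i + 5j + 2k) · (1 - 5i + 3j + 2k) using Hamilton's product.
-33 + 22i - 13j + 13k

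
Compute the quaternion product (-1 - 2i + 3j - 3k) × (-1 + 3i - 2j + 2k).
19 - i - 6j - 4k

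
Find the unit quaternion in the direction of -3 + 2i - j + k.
-0.7746 + 0.5164i - 0.2582j + 0.2582k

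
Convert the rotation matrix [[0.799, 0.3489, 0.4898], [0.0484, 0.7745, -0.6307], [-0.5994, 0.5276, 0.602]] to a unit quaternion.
0.891 + 0.325i + 0.3056j - 0.0843k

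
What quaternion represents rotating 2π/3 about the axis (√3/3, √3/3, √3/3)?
0.5 + 0.5i + 0.5j + 0.5k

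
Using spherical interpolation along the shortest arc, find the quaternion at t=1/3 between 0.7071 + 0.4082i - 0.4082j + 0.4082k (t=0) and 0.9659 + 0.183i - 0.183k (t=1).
0.8592 + 0.3577i - 0.2902j + 0.2226k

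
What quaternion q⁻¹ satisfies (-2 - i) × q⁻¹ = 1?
-0.4 + 0.2i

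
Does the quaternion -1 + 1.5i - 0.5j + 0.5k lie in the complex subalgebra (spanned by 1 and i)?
No. The quaternion -1 + 1.5i - 0.5j + 0.5k has j-coefficient y = -0.5 and k-coefficient z = 0.5, not both zero, so it does not lie in the complex subalgebra spanned by 1 and i.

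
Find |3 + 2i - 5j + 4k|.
√54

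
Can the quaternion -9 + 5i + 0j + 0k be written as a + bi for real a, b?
Yes. The quaternion -9 + 5i has j- and k-coefficients y = z = 0, so it lies in the complex subalgebra spanned by 1 and i.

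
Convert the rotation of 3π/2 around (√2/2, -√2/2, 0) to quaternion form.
-0.7071 + 0.5i - 0.5j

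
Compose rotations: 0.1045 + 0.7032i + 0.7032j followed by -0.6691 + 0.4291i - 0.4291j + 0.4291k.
-0.0699 - 0.7274i - 0.2136j + 0.6483k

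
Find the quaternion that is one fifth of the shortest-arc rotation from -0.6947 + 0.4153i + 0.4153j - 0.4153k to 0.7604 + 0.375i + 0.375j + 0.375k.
-0.8025 + 0.2691i + 0.2691j - 0.4595k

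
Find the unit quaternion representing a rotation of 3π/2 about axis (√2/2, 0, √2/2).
-0.7071 + 0.5i + 0.5k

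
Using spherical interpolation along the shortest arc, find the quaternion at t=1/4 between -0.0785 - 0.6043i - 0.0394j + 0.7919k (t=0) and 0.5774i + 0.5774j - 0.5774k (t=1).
-0.0604 - 0.6179i - 0.183j + 0.7623k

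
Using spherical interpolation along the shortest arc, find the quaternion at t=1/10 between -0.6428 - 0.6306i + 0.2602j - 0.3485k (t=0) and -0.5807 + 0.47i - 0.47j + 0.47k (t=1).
-0.5377 - 0.6717i + 0.3154j - 0.4003k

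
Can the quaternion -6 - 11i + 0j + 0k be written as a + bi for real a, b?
Yes. The quaternion -6 - 11i has j- and k-coefficients y = z = 0, so it lies in the complex subalgebra spanned by 1 and i.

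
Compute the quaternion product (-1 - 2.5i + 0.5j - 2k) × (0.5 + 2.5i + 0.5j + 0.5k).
6.5 - 2.5i - 4j - 4k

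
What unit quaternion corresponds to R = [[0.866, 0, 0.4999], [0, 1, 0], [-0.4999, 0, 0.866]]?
0.9659 + 0.2588j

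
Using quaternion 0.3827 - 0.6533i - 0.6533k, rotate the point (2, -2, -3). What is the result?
(-3.268, -1.086, 2.268)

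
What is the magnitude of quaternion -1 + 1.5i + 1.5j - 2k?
3.082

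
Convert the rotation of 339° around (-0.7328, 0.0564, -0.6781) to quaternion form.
-0.9833 - 0.1335i + 0.0103j - 0.1236k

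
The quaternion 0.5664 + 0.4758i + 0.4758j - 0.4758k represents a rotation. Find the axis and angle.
axis = (√3/3, √3/3, -√3/3), θ = 111°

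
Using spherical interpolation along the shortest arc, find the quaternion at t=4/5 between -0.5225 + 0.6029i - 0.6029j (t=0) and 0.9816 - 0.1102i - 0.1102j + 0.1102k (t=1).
-0.9653 + 0.2383i - 0.0496j - 0.0944k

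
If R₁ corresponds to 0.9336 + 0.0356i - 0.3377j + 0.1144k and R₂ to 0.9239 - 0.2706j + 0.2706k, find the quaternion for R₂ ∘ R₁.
0.7402 + 0.0933i - 0.555j + 0.368k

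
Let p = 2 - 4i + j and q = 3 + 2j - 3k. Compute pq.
4 - 15i - 5j - 14k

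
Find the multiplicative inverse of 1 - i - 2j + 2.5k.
0.0816 + 0.0816i + 0.1633j - 0.2041k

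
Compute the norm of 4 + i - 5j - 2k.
√46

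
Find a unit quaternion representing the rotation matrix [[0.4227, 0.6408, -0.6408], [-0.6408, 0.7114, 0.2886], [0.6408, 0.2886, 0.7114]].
0.8434 - 0.3799j - 0.3799k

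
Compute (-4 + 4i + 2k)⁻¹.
-0.1111 - 0.1111i - 0.0556k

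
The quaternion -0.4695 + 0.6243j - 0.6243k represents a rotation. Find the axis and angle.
axis = (0, √2/2, -√2/2), θ = 236°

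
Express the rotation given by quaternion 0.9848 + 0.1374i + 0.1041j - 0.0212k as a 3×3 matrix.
[[0.9774, 0.0704, 0.1992], [-0.0131, 0.9613, -0.275], [-0.2109, 0.2662, 0.9406]]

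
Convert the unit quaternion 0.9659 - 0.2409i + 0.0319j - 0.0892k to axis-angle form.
axis = (-0.9306, 0.1232, -0.3446), θ = π/6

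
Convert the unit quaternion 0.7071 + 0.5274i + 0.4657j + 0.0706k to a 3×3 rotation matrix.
[[0.5563, 0.3914, 0.7331], [0.5911, 0.4337, -0.6801], [-0.5841, 0.8116, 0.0099]]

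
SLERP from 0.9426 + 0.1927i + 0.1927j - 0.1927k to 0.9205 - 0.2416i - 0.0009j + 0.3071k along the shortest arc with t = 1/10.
0.9623 + 0.15i + 0.1762j - 0.1429k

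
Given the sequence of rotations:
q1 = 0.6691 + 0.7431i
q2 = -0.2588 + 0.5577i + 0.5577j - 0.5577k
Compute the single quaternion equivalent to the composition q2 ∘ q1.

q2 · q1 = -0.5876 + 0.1808i - 0.0413j - 0.7876k
-0.5876 + 0.1808i - 0.0413j - 0.7876k


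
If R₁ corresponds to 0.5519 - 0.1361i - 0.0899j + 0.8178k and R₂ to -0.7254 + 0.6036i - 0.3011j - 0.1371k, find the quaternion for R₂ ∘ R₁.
-0.2331 + 0.1733i - 0.5759j - 0.7641k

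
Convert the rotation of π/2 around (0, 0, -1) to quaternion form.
0.7071 - 0.7071k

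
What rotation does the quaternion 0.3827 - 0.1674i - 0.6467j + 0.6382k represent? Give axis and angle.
axis = (-0.1812, -0.7, 0.6908), θ = 3π/4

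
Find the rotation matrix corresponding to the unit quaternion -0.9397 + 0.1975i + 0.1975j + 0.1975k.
[[0.844, 0.4492, -0.2932], [-0.2932, 0.844, 0.4492], [0.4492, -0.2932, 0.844]]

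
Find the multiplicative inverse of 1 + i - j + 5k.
0.0357 - 0.0357i + 0.0357j - 0.1786k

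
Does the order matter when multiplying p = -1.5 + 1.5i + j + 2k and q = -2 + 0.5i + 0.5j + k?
Yes: pq = -0.25 - 3.75i - 3.25j - 5.25k ≠ -0.25 - 3.75i - 2.25j - 5.75k = qp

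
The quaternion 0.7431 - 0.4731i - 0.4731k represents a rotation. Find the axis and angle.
axis = (-√2/2, 0, -√2/2), θ = 84°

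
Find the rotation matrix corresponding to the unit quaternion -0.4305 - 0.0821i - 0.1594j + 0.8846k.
[[-0.6159, 0.7878, -0.008], [-0.7355, -0.5785, -0.3527], [-0.2825, -0.2113, 0.9357]]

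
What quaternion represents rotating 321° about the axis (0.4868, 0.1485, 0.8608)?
-0.9426 + 0.1625i + 0.0496j + 0.2873k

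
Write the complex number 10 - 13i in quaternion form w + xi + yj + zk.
10 - 13i + 0j + 0k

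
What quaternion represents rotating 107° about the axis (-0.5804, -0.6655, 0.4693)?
0.5948 - 0.4666i - 0.535j + 0.3773k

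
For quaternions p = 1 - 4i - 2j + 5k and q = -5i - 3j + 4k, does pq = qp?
No: pq = -46 + 2i - 12j + 6k ≠ -46 - 12i + 6j + 2k = qp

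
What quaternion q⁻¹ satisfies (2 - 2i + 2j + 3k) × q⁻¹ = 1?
0.0952 + 0.0952i - 0.0952j - 0.1429k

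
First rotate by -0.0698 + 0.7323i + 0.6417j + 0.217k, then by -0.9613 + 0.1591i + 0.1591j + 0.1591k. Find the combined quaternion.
-0.186 - 0.7826i - 0.546j - 0.2341k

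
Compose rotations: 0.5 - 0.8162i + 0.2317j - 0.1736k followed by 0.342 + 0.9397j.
-0.0467 - 0.4423i + 0.5491j + 0.7076k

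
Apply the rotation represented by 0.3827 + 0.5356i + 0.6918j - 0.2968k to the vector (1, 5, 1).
(4.919, 0.944, -1.382)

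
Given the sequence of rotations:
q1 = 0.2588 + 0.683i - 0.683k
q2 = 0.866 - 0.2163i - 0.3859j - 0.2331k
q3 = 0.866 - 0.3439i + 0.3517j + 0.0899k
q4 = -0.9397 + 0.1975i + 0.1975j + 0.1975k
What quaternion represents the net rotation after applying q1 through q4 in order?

q2 · q1 = 0.2126 + 0.7991i - 0.4068j - 0.3882k
q3 · q2 · q1 = 0.6369 + 0.5189i - 0.3392j - 0.4582k
q4 · q3 · q2 · q1 = -0.5435 - 0.3853i + 0.6375j + 0.3869k
-0.5435 - 0.3853i + 0.6375j + 0.3869k


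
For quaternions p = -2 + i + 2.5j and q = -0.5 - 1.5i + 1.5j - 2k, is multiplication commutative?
No: pq = -1.25 - 2.5i - 2.25j + 9.25k ≠ -1.25 + 7.5i - 6.25j - 1.25k = qp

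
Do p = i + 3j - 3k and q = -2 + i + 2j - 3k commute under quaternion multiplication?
No: pq = -16 - 5i - 6j + 5k ≠ -16 + i - 6j + 7k = qp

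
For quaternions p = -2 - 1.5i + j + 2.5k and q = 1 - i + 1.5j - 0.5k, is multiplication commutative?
No: pq = -3.75 - 3.75i - 5.25j + 2.25k ≠ -3.75 + 4.75i + 1.25j + 4.75k = qp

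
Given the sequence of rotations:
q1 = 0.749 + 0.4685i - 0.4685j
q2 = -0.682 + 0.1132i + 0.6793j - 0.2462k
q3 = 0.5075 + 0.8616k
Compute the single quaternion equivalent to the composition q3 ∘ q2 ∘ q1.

q2 · q1 = -0.2456 - 0.3501i + 0.713j - 0.5557k
q3 · q2 · q1 = 0.3541 - 0.792i + 0.0602j - 0.4936k
0.3541 - 0.792i + 0.0602j - 0.4936k


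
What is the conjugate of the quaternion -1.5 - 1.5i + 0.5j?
-1.5 + 1.5i - 0.5j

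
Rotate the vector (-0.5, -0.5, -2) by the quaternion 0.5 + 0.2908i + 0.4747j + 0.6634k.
(-1.362, -1.123, -1.176)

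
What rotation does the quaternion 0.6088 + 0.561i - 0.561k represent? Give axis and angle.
axis = (√2/2, 0, -√2/2), θ = 105°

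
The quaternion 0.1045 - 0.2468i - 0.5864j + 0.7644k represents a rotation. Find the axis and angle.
axis = (-0.2482, -0.5896, 0.7686), θ = 168°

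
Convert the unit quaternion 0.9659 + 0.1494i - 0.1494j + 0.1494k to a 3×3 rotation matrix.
[[0.9107, -0.3333, -0.244], [0.244, 0.9107, -0.3333], [0.3333, 0.244, 0.9107]]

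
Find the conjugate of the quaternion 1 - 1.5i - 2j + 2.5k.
1 + 1.5i + 2j - 2.5k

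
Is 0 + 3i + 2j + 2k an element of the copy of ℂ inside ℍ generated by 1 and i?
No. The quaternion 3i + 2j + 2k has j-coefficient y = 2 and k-coefficient z = 2, not both zero, so it does not lie in the complex subalgebra spanned by 1 and i.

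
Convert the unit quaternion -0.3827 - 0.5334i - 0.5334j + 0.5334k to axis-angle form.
axis = (-√3/3, -√3/3, √3/3), θ = 5π/4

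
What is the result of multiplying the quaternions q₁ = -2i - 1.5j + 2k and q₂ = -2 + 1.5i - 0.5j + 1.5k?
-0.75 + 2.75i + 9j - 0.75k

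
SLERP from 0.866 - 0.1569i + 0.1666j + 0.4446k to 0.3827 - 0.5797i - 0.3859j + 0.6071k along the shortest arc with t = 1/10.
0.8441 - 0.2113i + 0.1098j + 0.4804k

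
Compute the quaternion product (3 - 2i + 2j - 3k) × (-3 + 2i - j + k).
11i - 13j + 10k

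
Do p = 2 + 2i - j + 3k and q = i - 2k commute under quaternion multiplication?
No: pq = 4 + 4i + 7j - 3k ≠ 4 - 7j - 5k = qp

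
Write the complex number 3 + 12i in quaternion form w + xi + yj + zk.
3 + 12i + 0j + 0k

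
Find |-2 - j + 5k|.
√30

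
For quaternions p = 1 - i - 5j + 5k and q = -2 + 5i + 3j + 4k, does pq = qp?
No: pq = -2 - 28i + 42j + 16k ≠ -2 + 42i - 16j - 28k = qp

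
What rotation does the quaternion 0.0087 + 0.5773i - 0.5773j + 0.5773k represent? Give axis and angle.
axis = (√3/3, -√3/3, √3/3), θ = 179°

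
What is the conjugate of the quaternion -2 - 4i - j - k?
-2 + 4i + j + k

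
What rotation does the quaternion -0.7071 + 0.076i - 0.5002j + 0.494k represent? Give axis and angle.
axis = (0.1075, -0.7074, 0.6986), θ = 3π/2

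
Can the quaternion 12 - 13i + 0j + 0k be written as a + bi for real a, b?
Yes. The quaternion 12 - 13i has j- and k-coefficients y = z = 0, so it lies in the complex subalgebra spanned by 1 and i.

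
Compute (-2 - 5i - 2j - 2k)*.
-2 + 5i + 2j + 2k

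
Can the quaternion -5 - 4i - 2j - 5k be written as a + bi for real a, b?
No. The quaternion -5 - 4i - 2j - 5k has j-coefficient y = -2 and k-coefficient z = -5, not both zero, so it does not lie in the complex subalgebra spanned by 1 and i.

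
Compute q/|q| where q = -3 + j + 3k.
-0.6882 + 0.2294j + 0.6882k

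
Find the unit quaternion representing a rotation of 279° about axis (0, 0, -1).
-0.7604 - 0.6494k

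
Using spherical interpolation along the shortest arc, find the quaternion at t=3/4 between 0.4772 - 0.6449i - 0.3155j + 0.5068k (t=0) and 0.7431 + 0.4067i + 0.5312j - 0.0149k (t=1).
-0.4958 - 0.6018i - 0.5939j + 0.1983k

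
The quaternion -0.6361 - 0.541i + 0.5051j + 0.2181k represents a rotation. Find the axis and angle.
axis = (-0.7011, 0.6546, 0.2827), θ = 259°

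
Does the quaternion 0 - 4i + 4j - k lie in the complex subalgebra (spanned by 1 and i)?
No. The quaternion -4i + 4j - k has j-coefficient y = 4 and k-coefficient z = -1, not both zero, so it does not lie in the complex subalgebra spanned by 1 and i.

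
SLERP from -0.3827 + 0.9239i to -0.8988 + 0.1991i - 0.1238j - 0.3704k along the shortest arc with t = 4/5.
-0.8586 + 0.3893i - 0.1058j - 0.3164k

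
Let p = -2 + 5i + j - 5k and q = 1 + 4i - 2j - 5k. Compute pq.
-45 - 18i + 10j - 9k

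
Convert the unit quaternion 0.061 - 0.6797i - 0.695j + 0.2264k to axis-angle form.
axis = (-0.681, -0.6963, 0.2268), θ = 173°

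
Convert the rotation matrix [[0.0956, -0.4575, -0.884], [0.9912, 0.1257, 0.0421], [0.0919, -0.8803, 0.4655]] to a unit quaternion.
0.6494 - 0.3551i - 0.3757j + 0.5577k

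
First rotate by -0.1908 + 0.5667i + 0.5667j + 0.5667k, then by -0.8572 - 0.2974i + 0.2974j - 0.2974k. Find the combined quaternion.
0.3321 - 0.092i - 0.5425j - 0.7661k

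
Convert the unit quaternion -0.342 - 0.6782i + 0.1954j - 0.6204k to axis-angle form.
axis = (-0.7217, 0.2079, -0.6602), θ = 220°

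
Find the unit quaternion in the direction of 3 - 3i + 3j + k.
0.5669 - 0.5669i + 0.5669j + 0.189k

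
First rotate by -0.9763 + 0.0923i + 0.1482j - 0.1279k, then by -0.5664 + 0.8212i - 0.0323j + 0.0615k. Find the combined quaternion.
0.4898 - 0.859i + 0.0583j + 0.1371k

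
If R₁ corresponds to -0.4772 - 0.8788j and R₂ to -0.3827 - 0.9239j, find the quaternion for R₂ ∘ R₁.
-0.6293 + 0.7772j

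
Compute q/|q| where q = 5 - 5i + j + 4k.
0.6108 - 0.6108i + 0.1222j + 0.4887k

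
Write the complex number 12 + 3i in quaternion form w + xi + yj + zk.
12 + 3i + 0j + 0k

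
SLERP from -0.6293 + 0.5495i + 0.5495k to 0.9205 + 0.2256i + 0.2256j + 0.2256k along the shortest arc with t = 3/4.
-0.9814 - 0.0142i - 0.1909j - 0.0142k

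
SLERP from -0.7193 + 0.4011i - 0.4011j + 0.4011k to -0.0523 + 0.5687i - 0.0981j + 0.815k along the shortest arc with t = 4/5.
-0.2077 + 0.5693i - 0.1738j + 0.7763k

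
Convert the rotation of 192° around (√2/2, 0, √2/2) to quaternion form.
-0.1045 + 0.7032i + 0.7032k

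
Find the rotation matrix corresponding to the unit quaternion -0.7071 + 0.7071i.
[[1, 0, 0], [0, 0, 1], [0, -1, 0]]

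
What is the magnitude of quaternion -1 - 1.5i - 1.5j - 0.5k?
2.398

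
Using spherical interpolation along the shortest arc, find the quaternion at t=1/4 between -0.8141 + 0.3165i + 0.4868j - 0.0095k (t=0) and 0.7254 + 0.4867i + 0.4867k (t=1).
-0.8949 + 0.1125i + 0.4023j - 0.1569k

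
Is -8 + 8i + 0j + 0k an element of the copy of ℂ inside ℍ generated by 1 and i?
Yes. The quaternion -8 + 8i has j- and k-coefficients y = z = 0, so it lies in the complex subalgebra spanned by 1 and i.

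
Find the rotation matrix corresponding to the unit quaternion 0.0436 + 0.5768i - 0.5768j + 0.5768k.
[[-0.3308, -0.7157, 0.6151], [-0.6151, -0.3308, -0.7157], [0.7157, -0.6151, -0.3308]]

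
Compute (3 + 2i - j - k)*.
3 - 2i + j + k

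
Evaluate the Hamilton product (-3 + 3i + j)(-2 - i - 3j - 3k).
12 - 6i + 16j + k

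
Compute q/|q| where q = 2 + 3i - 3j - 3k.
0.3592 + 0.5388i - 0.5388j - 0.5388k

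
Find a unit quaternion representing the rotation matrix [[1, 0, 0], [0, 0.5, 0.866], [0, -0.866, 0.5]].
0.866 - 0.5i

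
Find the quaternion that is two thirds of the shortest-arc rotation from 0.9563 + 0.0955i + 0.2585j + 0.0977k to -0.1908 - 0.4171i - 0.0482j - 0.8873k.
0.5553 + 0.3654i + 0.1475j + 0.7324k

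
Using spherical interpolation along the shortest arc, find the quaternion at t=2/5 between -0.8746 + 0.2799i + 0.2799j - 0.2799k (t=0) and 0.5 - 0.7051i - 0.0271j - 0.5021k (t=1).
-0.828 + 0.5208i + 0.2026j + 0.0458k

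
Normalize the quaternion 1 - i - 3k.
0.3015 - 0.3015i - 0.9045k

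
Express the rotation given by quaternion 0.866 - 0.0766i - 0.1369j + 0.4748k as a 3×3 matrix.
[[0.5116, -0.8014, -0.3099], [0.8433, 0.5374, 0.0027], [0.1644, -0.2627, 0.9508]]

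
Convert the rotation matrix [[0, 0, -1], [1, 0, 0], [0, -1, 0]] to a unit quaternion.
0.5 - 0.5i - 0.5j + 0.5k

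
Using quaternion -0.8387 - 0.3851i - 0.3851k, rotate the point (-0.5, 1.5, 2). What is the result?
(-0.727, -1.005, 2.227)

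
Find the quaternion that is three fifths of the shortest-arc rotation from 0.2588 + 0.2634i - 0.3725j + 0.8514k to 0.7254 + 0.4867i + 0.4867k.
0.5753 + 0.4249i - 0.1616j + 0.68k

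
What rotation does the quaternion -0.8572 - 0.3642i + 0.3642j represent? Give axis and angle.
axis = (-√2/2, √2/2, 0), θ = 298°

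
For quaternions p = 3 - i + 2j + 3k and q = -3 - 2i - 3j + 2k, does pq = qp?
No: pq = -11 + 10i - 19j + 4k ≠ -11 - 16i - 11j - 10k = qp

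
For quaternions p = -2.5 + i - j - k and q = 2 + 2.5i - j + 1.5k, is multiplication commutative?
No: pq = -7 - 6.75i - 3.5j - 4.25k ≠ -7 - 1.75i + 4.5j - 7.25k = qp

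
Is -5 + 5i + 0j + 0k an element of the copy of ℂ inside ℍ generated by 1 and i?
Yes. The quaternion -5 + 5i has j- and k-coefficients y = z = 0, so it lies in the complex subalgebra spanned by 1 and i.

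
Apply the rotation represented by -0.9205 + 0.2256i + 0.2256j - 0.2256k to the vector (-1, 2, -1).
(-0.906, 0.762, -2.144)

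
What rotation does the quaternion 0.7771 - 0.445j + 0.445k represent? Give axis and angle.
axis = (0, -√2/2, √2/2), θ = 78°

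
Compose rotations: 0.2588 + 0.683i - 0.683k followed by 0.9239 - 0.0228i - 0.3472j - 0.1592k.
0.1459 + 0.8623i - 0.2142j - 0.4351k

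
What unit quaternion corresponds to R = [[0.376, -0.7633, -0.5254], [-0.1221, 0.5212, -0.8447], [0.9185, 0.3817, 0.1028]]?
0.7071 + 0.4336i - 0.5105j + 0.2267k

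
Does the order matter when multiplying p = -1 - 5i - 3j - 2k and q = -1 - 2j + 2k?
Yes: pq = -1 - 5i + 15j + 10k ≠ -1 + 15i - 5j - 10k = qp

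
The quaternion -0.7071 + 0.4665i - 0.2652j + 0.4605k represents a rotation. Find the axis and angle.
axis = (0.6597, -0.375, 0.6512), θ = 3π/2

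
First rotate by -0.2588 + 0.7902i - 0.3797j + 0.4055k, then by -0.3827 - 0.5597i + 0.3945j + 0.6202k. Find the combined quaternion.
0.4396 + 0.2379i + 0.7603j - 0.4149k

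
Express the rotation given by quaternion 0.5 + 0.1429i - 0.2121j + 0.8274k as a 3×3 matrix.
[[-0.4592, -0.888, 0.0244], [0.7668, -0.41, -0.4939], [0.4486, -0.2081, 0.8692]]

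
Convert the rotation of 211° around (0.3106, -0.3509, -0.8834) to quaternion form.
-0.2672 + 0.2993i - 0.3381j - 0.8513k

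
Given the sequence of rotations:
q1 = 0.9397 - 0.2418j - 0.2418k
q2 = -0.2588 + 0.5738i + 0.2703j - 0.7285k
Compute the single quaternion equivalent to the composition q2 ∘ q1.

q2 · q1 = -0.354 + 0.2977i + 0.4553j - 0.7607k
-0.354 + 0.2977i + 0.4553j - 0.7607k


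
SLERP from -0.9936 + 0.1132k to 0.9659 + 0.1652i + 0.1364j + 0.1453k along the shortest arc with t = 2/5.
-0.9962 - 0.0672i - 0.0554j + 0.0097k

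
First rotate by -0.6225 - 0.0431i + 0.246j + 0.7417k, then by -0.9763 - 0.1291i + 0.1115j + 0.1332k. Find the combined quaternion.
0.476 + 0.1724i - 0.2196j - 0.834k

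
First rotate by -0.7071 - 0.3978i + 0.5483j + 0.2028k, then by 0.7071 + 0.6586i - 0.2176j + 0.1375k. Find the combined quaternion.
-0.1466 - 0.8665i + 0.3533j + 0.3207k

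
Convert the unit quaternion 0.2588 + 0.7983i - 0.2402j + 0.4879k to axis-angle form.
axis = (0.8265, -0.2487, 0.5051), θ = 5π/6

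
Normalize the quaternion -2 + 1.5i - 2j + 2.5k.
-0.4924 + 0.3693i - 0.4924j + 0.6155k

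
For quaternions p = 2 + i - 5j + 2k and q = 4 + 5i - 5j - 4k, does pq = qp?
No: pq = -14 + 44i - 16j + 20k ≠ -14 - 16i - 44j - 20k = qp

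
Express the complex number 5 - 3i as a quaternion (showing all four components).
5 - 3i + 0j + 0k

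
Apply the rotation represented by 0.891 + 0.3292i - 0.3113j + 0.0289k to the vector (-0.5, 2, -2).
(0.156, 2.849, -0.328)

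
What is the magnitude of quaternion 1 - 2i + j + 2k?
√10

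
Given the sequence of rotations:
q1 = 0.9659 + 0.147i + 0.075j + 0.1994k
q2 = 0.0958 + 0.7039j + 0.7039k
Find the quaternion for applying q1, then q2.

q2 · q1 = -0.1006 + 0.1016i + 0.7906j + 0.5955k
-0.1006 + 0.1016i + 0.7906j + 0.5955k


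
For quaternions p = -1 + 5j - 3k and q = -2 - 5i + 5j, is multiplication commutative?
No: pq = -23 + 20i + 31k ≠ -23 - 10i - 30j - 19k = qp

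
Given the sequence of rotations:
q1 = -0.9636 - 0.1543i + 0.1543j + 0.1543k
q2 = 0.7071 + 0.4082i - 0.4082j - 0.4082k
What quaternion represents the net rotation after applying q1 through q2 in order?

q2 · q1 = -0.4924 - 0.5024i + 0.5024j + 0.5024k
-0.4924 - 0.5024i + 0.5024j + 0.5024k


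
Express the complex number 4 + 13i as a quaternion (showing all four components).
4 + 13i + 0j + 0k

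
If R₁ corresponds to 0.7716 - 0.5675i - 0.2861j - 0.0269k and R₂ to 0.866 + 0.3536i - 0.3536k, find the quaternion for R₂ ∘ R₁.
0.8594 - 0.3198i - 0.0376j - 0.3973k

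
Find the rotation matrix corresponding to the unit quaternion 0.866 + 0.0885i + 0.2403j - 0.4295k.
[[0.5156, 0.7864, 0.3402], [-0.7014, 0.6154, -0.3597], [-0.4922, -0.0531, 0.8688]]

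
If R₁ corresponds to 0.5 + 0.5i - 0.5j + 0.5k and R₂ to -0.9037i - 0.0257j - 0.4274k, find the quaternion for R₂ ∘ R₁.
0.6527 - 0.6784i + 0.2253j + 0.251k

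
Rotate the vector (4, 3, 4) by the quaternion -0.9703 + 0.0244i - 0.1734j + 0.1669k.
(5.861, 1.458, 2.126)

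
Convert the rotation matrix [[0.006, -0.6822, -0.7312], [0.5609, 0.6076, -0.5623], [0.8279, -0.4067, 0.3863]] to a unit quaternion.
0.7071 + 0.055i - 0.5512j + 0.4395k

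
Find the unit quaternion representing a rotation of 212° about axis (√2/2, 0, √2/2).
-0.2756 + 0.6797i + 0.6797k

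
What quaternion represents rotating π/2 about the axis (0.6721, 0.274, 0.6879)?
0.7071 + 0.4752i + 0.1937j + 0.4864k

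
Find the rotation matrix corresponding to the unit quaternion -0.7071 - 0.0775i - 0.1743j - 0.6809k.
[[0.012, -0.9359, 0.352], [0.9899, 0.0607, 0.1278], [-0.141, 0.347, 0.9272]]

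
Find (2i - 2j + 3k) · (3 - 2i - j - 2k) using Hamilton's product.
8 + 13i - 8j + 3k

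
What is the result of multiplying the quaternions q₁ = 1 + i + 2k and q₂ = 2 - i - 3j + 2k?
-1 + 7i - 7j + 3k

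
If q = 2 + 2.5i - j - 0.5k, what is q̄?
2 - 2.5i + j + 0.5k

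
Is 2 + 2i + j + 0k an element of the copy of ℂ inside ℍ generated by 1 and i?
No. The quaternion 2 + 2i + j has j-coefficient y = 1 and k-coefficient z = 0, not both zero, so it does not lie in the complex subalgebra spanned by 1 and i.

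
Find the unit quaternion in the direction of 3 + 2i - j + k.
0.7746 + 0.5164i - 0.2582j + 0.2582k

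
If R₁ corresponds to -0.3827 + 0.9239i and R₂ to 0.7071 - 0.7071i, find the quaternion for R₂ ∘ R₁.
0.3827 + 0.9239i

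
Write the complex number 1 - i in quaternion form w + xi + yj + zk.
1 - i + 0j + 0k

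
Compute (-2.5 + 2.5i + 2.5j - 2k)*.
-2.5 - 2.5i - 2.5j + 2k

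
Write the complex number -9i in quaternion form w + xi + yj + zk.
0 - 9i + 0j + 0k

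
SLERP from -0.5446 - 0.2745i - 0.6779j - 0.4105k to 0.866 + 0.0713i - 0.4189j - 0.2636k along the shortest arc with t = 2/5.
-0.9061 - 0.2529i - 0.2926j - 0.1716k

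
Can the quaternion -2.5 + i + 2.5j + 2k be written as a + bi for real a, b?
No. The quaternion -2.5 + i + 2.5j + 2k has j-coefficient y = 2.5 and k-coefficient z = 2, not both zero, so it does not lie in the complex subalgebra spanned by 1 and i.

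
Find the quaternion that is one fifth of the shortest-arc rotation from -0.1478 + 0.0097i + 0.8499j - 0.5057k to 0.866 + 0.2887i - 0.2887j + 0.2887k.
-0.333 - 0.0605i + 0.7962j - 0.5016k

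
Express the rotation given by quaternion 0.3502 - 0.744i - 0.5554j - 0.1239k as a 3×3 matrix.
[[0.3524, 0.9132, -0.2046], [0.7397, -0.1378, 0.6587], [0.5734, -0.3835, -0.724]]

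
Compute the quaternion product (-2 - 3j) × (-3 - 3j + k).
-3 - 3i + 15j - 2k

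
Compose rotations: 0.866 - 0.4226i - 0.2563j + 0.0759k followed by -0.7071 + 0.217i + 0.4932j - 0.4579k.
-0.3595 + 0.4068i + 0.7854j - 0.2974k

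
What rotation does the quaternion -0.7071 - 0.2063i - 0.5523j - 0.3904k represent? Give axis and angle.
axis = (-0.2918, -0.7811, -0.5521), θ = 3π/2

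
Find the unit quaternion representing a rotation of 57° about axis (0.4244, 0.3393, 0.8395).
0.8788 + 0.2025i + 0.1619j + 0.4006k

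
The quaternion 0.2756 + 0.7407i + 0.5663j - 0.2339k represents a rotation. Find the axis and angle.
axis = (0.7705, 0.5891, -0.2433), θ = 148°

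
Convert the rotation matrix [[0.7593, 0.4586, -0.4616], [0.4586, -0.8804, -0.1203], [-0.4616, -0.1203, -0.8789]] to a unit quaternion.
0.9379i + 0.2445j - 0.2461k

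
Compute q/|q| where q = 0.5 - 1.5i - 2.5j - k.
0.1601 - 0.4804i - 0.8006j - 0.3203k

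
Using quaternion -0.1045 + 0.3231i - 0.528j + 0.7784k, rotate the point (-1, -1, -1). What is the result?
(0.335, 1.679, 0.263)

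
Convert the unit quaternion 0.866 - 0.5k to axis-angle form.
axis = (0, 0, -1), θ = π/3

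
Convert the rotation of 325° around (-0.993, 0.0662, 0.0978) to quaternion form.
-0.9537 - 0.2986i + 0.0199j + 0.0294k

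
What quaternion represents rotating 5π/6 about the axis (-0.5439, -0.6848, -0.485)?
0.2588 - 0.5254i - 0.6615j - 0.4685k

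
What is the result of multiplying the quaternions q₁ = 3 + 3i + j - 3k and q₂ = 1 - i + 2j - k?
1 + 5i + 13j + k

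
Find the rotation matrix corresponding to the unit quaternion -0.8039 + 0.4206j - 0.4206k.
[[0.2924, -0.6762, -0.6762], [0.6762, 0.6462, -0.3538], [0.6762, -0.3538, 0.6462]]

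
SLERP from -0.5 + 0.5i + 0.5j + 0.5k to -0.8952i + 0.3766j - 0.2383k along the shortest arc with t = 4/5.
-0.1266 + 0.9111i - 0.2034j + 0.3354k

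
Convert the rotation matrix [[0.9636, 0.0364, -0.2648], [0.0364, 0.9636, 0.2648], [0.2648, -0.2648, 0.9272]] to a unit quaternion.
0.9816 - 0.1349i - 0.1349j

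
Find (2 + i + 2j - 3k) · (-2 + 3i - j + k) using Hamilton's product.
-2 + 3i - 16j + k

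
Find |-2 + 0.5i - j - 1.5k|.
2.739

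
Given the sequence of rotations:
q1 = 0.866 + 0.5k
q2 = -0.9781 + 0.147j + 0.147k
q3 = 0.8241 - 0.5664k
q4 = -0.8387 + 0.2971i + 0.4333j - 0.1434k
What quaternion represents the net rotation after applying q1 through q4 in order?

q2 · q1 = -0.9205 + 0.0735i + 0.1273j - 0.3617k
q3 · q2 · q1 = -0.9635 + 0.1327i + 0.0633j + 0.2233k
q4 · q3 · q2 · q1 = 0.7733 - 0.2917i - 0.5559j - 0.0878k
0.7733 - 0.2917i - 0.5559j - 0.0878k


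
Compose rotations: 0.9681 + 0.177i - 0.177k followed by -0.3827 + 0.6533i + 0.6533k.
-0.3705 + 0.5647i + 0.2313j + 0.7002k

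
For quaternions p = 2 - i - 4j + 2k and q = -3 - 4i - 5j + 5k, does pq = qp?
No: pq = -40 - 15i - j - 7k ≠ -40 + 5i + 5j + 15k = qp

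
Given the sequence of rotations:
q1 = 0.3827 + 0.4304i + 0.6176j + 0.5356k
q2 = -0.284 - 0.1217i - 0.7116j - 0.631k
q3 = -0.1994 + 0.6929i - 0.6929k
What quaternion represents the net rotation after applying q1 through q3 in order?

q2 · q1 = 0.7211 - 0.1602i - 0.6541j - 0.1625k
q3 · q2 · q1 = -0.1454 + 0.0784i + 0.354j - 0.9205k
-0.1454 + 0.0784i + 0.354j - 0.9205k


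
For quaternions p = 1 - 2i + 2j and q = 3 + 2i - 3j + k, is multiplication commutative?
No: pq = 13 - 2i + 5j + 3k ≠ 13 - 6i + j - k = qp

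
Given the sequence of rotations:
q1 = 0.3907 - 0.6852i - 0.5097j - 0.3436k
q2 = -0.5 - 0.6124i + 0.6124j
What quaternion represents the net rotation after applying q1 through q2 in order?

q2 · q1 = -0.3028 - 0.1071i + 0.2837j + 0.9036k
-0.3028 - 0.1071i + 0.2837j + 0.9036k


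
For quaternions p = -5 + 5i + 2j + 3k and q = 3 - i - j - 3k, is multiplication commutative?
No: pq = 1 + 17i + 23j + 21k ≠ 1 + 23i - j + 27k = qp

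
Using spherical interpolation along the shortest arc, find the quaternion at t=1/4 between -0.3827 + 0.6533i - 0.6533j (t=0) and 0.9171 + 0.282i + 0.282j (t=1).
-0.6147 + 0.4606i - 0.6403j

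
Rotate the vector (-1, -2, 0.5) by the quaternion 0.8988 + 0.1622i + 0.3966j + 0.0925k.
(-0.222, -2.265, 0.269)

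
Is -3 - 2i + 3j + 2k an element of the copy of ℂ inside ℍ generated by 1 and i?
No. The quaternion -3 - 2i + 3j + 2k has j-coefficient y = 3 and k-coefficient z = 2, not both zero, so it does not lie in the complex subalgebra spanned by 1 and i.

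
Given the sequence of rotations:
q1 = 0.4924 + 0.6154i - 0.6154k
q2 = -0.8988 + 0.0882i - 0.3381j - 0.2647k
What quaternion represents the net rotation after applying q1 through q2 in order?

q2 · q1 = -0.6597 - 0.3016i - 0.2751j + 0.6308k
-0.6597 - 0.3016i - 0.2751j + 0.6308k


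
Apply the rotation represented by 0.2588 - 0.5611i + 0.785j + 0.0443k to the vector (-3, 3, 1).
(-1.646, 4.033, -0.157)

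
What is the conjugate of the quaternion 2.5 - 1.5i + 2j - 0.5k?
2.5 + 1.5i - 2j + 0.5k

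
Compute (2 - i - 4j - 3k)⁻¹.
0.0667 + 0.0333i + 0.1333j + 0.1k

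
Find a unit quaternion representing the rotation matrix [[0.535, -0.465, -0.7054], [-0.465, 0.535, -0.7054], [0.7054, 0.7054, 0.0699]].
0.7314 + 0.4822i - 0.4822j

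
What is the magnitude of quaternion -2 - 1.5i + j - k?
2.872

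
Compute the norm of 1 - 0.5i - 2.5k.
2.739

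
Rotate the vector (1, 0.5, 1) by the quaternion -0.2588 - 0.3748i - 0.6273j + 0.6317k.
(-0.335, -0.883, -1.165)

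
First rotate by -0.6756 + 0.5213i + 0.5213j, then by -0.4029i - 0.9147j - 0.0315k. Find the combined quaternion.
0.6869 + 0.2886i + 0.6016j + 0.2881k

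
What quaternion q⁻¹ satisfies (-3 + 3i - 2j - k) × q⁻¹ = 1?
-0.1304 - 0.1304i + 0.087j + 0.0435k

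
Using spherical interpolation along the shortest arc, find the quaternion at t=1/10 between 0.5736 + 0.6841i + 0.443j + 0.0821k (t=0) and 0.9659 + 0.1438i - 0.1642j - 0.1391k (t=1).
0.646 + 0.6522i + 0.3922j + 0.0599k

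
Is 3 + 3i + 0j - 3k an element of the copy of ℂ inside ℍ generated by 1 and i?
No. The quaternion 3 + 3i - 3k has j-coefficient y = 0 and k-coefficient z = -3, not both zero, so it does not lie in the complex subalgebra spanned by 1 and i.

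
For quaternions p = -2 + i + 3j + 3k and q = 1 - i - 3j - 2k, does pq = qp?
No: pq = 14 + 6i + 8j + 7k ≠ 14 + 10j + 7k = qp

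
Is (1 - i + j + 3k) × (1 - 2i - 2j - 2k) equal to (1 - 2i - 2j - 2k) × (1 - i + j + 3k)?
No: pq = 7 + i - 9j + 5k ≠ 7 - 7i + 7j - 3k = qp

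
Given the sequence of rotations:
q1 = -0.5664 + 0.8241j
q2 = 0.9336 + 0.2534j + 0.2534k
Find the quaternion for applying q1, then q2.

q2 · q1 = -0.7376 - 0.2088i + 0.6259j - 0.1435k
-0.7376 - 0.2088i + 0.6259j - 0.1435k


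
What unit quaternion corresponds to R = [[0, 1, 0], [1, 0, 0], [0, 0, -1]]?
0.7071i + 0.7071j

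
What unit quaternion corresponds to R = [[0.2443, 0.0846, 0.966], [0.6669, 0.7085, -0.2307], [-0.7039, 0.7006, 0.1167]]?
0.7193 + 0.3237i + 0.5804j + 0.2024k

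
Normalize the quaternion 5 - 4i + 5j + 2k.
0.5976 - 0.4781i + 0.5976j + 0.239k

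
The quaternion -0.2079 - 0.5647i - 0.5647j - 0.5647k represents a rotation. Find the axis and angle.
axis = (-√3/3, -√3/3, -√3/3), θ = 204°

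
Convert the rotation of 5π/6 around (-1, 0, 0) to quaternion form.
0.2588 - 0.9659i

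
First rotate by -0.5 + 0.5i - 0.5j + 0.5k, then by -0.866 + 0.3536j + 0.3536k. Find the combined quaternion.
0.433 - 0.0794i + 0.433j - 0.7866k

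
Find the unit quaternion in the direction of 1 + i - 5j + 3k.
0.1667 + 0.1667i - 0.8333j + 0.5k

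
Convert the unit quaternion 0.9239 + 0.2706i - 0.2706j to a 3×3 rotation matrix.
[[0.8536, -0.1464, -0.5], [-0.1464, 0.8536, -0.5], [0.5, 0.5, 0.7071]]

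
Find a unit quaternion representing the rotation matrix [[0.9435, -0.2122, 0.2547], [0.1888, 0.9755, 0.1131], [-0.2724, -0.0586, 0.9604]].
0.9848 - 0.0436i + 0.1338j + 0.1018k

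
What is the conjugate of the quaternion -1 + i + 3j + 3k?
-1 - i - 3j - 3k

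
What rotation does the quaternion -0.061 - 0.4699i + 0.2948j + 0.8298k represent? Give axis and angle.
axis = (-0.4708, 0.2953, 0.8313), θ = 187°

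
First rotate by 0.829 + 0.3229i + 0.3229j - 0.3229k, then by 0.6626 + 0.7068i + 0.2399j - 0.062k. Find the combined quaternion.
0.2236 + 0.7424i + 0.621j - 0.1146k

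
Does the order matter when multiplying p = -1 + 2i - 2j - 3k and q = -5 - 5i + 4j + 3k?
Yes: pq = 32 + i + 15j + 10k ≠ 32 - 11i - 3j + 14k = qp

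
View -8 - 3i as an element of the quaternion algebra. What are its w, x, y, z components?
-8 - 3i + 0j + 0k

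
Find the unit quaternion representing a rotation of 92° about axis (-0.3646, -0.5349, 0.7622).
0.6947 - 0.2623i - 0.3848j + 0.5483k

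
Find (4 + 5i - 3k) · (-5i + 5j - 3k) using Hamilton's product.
16 - 5i + 50j + 13k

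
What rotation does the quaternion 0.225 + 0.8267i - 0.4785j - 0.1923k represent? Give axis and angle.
axis = (0.8485, -0.4911, -0.1974), θ = 154°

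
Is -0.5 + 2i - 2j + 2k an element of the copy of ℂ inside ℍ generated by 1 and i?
No. The quaternion -0.5 + 2i - 2j + 2k has j-coefficient y = -2 and k-coefficient z = 2, not both zero, so it does not lie in the complex subalgebra spanned by 1 and i.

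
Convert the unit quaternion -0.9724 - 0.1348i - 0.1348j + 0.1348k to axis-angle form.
axis = (-√3/3, -√3/3, √3/3), θ = 333°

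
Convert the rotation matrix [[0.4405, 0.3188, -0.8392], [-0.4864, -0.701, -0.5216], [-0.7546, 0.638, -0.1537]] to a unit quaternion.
0.3827 + 0.7575i - 0.0553j - 0.526k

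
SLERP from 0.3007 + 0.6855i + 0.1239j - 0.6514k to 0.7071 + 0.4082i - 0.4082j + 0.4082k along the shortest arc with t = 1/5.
0.472 + 0.7394i - 0.0011j - 0.4801k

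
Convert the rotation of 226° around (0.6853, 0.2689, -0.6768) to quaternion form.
-0.3907 + 0.6308i + 0.2475j - 0.623k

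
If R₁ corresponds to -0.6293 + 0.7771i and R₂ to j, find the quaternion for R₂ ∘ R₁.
-0.6293j - 0.7771k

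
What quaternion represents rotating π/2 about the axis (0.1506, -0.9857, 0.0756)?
0.7071 + 0.1065i - 0.697j + 0.0535k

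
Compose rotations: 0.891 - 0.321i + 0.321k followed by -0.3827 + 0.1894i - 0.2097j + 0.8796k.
-0.5625 + 0.2243i - 0.53j + 0.5936k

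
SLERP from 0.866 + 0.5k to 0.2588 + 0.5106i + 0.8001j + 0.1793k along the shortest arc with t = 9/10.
0.36 + 0.4855i + 0.7608j + 0.2362k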